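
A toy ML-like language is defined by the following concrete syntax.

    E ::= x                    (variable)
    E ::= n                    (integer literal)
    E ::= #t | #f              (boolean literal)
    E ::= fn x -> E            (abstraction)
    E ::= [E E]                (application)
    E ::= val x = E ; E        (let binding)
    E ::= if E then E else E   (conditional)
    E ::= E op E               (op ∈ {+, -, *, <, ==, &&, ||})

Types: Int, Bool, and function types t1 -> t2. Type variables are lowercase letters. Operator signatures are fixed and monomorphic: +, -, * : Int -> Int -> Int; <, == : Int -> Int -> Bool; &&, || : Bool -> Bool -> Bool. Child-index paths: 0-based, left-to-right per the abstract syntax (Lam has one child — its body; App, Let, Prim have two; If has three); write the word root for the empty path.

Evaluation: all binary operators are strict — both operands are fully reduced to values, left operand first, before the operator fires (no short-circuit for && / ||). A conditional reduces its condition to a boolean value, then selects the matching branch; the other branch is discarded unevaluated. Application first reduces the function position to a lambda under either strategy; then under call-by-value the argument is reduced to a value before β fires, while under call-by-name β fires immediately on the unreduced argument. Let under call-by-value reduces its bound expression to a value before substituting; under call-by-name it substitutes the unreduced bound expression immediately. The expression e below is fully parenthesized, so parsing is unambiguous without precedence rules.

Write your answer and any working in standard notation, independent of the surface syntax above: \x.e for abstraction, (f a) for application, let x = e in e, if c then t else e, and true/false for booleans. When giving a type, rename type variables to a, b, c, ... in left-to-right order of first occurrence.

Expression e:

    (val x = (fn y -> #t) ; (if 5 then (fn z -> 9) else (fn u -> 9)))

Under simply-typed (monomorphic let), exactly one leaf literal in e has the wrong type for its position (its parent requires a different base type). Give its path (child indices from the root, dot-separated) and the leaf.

Answer: 1.0 : 5

Derivation:
\y._ : a -> Bool
let x : a -> Bool
  unify Int ~ Bool
  FAIL: mismatch Int ~ Bool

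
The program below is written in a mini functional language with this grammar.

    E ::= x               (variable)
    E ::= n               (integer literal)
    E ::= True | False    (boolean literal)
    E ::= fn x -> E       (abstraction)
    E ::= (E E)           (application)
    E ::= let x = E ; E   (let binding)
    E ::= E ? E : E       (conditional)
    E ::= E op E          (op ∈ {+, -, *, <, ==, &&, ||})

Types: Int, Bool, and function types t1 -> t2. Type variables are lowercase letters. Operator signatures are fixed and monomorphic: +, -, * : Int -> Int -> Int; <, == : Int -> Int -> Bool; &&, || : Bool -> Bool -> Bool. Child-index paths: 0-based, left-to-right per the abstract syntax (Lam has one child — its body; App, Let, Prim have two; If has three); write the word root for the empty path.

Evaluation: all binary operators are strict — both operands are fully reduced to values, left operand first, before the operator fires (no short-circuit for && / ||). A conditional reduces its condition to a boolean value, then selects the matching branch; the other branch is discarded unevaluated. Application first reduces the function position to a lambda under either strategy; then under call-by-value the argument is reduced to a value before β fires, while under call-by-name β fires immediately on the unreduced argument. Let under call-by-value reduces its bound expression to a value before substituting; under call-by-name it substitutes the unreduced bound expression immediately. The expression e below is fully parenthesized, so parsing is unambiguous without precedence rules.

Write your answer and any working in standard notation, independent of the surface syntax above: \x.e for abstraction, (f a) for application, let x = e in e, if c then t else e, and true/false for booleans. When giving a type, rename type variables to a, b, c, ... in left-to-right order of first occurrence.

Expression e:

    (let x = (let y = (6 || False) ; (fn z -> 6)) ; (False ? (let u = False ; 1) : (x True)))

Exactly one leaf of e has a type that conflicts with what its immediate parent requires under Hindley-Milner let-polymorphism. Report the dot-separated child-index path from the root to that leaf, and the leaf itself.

Working:
  unify Int ~ Bool
  FAIL: mismatch Int ~ Bool

Answer: 0.0.0 : 6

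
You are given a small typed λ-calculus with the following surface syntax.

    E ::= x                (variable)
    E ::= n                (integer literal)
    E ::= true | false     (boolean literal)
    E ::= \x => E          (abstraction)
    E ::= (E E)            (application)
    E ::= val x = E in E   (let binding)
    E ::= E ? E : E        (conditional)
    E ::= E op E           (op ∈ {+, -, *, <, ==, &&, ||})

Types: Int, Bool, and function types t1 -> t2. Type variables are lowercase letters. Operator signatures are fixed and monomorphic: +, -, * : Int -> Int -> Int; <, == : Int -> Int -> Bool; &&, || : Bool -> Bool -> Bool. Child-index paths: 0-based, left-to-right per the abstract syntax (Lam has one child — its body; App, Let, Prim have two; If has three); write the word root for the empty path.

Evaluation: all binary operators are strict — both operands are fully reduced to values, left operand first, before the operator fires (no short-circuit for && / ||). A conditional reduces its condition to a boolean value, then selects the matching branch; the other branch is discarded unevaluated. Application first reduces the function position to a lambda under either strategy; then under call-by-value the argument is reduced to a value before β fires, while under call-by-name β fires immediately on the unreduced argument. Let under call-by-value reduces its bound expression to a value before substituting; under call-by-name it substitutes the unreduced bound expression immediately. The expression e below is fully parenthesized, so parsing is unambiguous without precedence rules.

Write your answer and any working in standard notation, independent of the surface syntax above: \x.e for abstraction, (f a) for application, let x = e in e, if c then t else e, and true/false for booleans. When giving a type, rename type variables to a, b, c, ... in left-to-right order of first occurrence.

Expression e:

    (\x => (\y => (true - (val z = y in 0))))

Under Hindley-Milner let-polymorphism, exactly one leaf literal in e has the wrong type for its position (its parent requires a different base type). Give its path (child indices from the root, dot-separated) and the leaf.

Trace:
  unify Bool ~ Int
  FAIL: mismatch Bool ~ Int

Answer: 0.0.0 : true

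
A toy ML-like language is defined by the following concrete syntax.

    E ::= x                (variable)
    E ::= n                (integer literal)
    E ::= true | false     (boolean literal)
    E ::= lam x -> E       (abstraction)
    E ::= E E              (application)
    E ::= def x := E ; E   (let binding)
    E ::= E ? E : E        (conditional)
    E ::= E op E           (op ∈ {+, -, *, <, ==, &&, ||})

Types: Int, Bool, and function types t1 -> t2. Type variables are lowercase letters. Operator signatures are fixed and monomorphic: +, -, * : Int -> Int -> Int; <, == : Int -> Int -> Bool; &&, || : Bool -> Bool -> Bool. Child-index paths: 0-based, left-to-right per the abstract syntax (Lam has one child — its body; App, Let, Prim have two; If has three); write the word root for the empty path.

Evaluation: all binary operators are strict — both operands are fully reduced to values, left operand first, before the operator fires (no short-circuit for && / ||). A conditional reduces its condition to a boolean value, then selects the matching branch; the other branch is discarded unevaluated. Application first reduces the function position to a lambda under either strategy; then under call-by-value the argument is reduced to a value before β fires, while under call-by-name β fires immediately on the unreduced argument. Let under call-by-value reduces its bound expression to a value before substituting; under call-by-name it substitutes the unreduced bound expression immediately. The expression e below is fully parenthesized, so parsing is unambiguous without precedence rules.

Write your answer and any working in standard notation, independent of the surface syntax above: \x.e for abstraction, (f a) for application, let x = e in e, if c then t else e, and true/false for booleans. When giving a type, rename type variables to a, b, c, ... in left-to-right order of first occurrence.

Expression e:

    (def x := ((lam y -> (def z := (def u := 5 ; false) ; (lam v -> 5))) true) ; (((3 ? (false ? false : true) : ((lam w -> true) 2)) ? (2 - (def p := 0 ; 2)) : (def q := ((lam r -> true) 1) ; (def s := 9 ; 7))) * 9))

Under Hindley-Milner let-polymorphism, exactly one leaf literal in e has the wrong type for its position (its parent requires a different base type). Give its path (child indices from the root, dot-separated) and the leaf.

Trace:
let u : Int
let z : Bool
\v._ : b -> Int
\y._ : a -> b -> Int
  unify a -> b -> Int ~ Bool -> c
  unify a ~ Bool
  unify b -> Int ~ c
_ _ : b -> Int
let x : forall. b -> Int
  unify Int ~ Bool
  FAIL: mismatch Int ~ Bool

Answer: 1.0.0.0 : 3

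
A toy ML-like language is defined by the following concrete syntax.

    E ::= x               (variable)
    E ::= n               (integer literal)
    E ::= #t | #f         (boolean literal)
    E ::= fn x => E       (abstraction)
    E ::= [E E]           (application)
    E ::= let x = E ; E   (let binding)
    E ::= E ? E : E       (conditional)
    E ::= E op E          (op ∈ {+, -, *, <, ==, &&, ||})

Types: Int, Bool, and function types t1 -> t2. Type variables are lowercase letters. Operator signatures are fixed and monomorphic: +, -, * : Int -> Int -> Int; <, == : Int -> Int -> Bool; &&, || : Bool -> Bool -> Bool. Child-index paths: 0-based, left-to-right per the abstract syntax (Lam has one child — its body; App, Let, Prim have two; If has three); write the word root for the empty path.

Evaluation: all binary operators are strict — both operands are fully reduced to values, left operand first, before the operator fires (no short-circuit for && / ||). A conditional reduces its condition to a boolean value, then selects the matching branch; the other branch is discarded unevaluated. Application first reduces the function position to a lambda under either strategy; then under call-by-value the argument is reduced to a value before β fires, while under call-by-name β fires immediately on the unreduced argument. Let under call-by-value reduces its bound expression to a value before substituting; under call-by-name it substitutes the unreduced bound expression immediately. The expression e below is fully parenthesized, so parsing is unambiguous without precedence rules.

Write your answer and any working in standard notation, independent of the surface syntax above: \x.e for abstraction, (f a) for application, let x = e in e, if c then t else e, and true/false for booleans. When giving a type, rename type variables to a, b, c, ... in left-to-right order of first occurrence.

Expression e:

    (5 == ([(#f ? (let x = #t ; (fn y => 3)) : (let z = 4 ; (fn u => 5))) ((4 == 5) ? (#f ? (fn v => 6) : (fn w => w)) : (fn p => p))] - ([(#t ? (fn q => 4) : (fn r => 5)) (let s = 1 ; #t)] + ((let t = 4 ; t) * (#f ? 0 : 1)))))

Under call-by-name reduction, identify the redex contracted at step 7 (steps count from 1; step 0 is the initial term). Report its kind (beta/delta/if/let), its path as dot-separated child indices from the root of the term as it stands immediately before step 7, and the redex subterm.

Derivation:
step 0: (5 == (((if false then (let x = true in (\y.3)) else (let z = 4 in (\u.5))) (if (4 == 5) then (if false then (\v.6) else (\w.w)) else (\p.p))) - (((if true then (\q.4) else (\r.5)) (let s = 1 in true)) + ((let t = 4 in t) * (if false then 0 else 1)))))
step 1: [if@1.0.0] (5 == (((let z = 4 in (\u.5)) (if (4 == 5) then (if false then (\v.6) else (\w.w)) else (\p.p))) - (((if true then (\q.4) else (\r.5)) (let s = 1 in true)) + ((let t = 4 in t) * (if false then 0 else 1)))))
step 2: [let@1.0.0] (5 == (((\u.5) (if (4 == 5) then (if false then (\v.6) else (\w.w)) else (\p.p))) - (((if true then (\q.4) else (\r.5)) (let s = 1 in true)) + ((let t = 4 in t) * (if false then 0 else 1)))))
step 3: [beta@1.0] (5 == (5 - (((if true then (\q.4) else (\r.5)) (let s = 1 in true)) + ((let t = 4 in t) * (if false then 0 else 1)))))
step 4: [if@1.1.0.0] (5 == (5 - (((\q.4) (let s = 1 in true)) + ((let t = 4 in t) * (if false then 0 else 1)))))
step 5: [beta@1.1.0] (5 == (5 - (4 + ((let t = 4 in t) * (if false then 0 else 1)))))
step 6: [let@1.1.1.0] (5 == (5 - (4 + (4 * (if false then 0 else 1)))))
step 7: [if@1.1.1.1] (5 == (5 - (4 + (4 * 1))))

Answer: if at 1.1.1.1 : (if false then 0 else 1)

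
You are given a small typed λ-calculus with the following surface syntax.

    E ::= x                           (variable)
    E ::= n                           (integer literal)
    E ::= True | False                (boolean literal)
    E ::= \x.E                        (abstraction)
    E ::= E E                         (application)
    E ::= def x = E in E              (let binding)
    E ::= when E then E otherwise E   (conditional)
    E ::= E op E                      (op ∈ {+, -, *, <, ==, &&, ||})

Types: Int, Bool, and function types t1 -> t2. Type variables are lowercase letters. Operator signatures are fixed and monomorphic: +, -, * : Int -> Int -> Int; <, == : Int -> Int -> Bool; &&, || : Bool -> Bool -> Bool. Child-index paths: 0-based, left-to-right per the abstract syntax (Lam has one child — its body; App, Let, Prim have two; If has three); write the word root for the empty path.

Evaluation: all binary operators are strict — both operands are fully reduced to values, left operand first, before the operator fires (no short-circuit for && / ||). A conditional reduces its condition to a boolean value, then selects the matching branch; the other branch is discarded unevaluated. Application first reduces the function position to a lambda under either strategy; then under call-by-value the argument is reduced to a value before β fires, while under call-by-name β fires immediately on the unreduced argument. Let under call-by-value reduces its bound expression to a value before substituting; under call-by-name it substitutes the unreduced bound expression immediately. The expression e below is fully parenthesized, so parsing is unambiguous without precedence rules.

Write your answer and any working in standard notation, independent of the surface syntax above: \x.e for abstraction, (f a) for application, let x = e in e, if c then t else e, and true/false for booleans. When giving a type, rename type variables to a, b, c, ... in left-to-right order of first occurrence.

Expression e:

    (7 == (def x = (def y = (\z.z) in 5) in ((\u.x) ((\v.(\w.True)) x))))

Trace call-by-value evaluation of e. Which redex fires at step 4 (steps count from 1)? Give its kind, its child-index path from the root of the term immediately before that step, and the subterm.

Derivation:
step 0: (7 == (let x = (let y = (\z.z) in 5) in ((\u.x) ((\v.(\w.true)) x))))
step 1: [let@1.0] (7 == (let x = 5 in ((\u.x) ((\v.(\w.true)) x))))
step 2: [let@1] (7 == ((\u.5) ((\v.(\w.true)) 5)))
step 3: [beta@1.1] (7 == ((\u.5) (\w.true)))
step 4: [beta@1] (7 == 5)

Answer: beta at 1 : ((\u.5) (\w.true))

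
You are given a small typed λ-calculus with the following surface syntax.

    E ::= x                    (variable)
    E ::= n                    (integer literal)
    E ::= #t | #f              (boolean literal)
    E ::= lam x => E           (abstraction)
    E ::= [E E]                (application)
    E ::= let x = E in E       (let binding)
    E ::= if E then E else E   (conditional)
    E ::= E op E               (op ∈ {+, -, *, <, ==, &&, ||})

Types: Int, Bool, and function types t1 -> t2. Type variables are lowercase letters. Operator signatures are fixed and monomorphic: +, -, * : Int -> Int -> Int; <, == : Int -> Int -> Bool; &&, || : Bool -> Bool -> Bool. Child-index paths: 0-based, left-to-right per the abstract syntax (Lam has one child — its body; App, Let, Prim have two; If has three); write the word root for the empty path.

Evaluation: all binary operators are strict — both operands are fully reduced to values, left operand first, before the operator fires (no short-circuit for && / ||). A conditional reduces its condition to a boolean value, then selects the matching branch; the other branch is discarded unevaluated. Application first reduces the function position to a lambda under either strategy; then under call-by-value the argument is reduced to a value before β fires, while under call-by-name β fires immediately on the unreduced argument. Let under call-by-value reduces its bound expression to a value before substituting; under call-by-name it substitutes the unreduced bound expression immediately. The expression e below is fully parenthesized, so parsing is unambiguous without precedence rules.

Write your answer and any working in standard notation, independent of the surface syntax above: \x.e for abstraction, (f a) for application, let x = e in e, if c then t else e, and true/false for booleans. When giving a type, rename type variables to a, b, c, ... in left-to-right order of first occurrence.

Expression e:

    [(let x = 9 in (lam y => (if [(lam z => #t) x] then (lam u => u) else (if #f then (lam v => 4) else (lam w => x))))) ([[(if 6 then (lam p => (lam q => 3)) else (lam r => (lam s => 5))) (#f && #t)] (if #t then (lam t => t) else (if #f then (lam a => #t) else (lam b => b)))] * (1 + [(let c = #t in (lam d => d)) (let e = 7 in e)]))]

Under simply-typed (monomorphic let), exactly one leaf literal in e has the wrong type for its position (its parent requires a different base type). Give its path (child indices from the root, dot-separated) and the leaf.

Answer: 1.0.0.0.0 : 6

Working:
let x : Int
\z._ : b -> Bool
x : Int
  unify b -> Bool ~ Int -> c
  unify b ~ Int
  unify Bool ~ c
_ _ : Bool
  unify Bool ~ Bool
u : d
\u._ : d -> d
  unify Bool ~ Bool
\v._ : e -> Int
x : Int
\w._ : f -> Int
  unify e -> Int ~ f -> Int
  unify e ~ f
  unify Int ~ Int
  unify d -> d ~ f -> Int
  unify d ~ f
  unify f ~ Int
\y._ : a -> Int -> Int
  unify Int ~ Bool
  FAIL: mismatch Int ~ Bool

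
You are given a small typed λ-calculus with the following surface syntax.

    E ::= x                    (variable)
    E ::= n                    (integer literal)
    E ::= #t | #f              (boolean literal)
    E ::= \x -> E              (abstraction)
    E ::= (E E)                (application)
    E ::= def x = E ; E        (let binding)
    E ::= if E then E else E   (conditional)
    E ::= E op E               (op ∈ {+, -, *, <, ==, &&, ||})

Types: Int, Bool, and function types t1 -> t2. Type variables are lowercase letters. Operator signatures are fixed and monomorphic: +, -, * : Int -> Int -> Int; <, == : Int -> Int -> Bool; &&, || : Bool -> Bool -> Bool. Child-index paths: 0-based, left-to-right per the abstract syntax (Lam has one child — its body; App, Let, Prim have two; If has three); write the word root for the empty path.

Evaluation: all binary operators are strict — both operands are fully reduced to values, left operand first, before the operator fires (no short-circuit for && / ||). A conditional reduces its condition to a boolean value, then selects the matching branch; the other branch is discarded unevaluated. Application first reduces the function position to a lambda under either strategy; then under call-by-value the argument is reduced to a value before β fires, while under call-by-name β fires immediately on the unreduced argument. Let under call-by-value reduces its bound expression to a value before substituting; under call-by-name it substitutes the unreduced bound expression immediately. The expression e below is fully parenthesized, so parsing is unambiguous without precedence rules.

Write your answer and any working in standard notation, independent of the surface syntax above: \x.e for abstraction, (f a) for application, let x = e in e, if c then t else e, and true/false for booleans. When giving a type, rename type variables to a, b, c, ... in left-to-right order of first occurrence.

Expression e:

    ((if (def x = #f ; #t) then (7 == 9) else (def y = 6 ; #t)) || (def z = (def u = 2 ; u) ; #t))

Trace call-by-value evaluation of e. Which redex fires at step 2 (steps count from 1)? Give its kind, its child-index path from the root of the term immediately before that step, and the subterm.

Working:
step 0: ((if (let x = false in true) then (7 == 9) else (let y = 6 in true)) || (let z = (let u = 2 in u) in true))
step 1: [let@0.0] ((if true then (7 == 9) else (let y = 6 in true)) || (let z = (let u = 2 in u) in true))
step 2: [if@0] ((7 == 9) || (let z = (let u = 2 in u) in true))

Answer: if at 0 : (if true then (7 == 9) else (let y = 6 in true))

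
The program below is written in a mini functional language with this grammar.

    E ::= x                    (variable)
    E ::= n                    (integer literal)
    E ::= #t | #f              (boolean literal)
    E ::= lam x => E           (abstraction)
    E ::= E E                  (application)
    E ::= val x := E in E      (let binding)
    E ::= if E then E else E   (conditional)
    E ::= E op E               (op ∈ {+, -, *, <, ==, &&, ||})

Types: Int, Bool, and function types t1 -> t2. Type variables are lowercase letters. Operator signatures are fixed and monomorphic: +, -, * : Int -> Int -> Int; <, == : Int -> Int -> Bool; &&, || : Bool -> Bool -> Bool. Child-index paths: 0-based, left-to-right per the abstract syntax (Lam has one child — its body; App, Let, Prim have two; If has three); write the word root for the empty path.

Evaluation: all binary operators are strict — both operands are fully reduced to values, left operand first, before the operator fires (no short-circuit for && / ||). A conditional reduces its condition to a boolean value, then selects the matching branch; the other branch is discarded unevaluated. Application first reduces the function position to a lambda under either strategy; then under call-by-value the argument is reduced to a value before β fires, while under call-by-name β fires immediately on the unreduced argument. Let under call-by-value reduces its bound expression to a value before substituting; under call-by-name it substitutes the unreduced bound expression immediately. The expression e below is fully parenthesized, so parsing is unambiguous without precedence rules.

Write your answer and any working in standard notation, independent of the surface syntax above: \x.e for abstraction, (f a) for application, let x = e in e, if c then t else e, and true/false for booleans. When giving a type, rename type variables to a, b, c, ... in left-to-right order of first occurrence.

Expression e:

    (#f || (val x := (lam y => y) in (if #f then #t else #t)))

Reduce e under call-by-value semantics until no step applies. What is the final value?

Answer: true

Trace:
step 0: (false || (let x = (\y.y) in (if false then true else true)))
step 1: [let@1] (false || (if false then true else true))
step 2: [if@1] (false || true)
step 3: [delta@root] true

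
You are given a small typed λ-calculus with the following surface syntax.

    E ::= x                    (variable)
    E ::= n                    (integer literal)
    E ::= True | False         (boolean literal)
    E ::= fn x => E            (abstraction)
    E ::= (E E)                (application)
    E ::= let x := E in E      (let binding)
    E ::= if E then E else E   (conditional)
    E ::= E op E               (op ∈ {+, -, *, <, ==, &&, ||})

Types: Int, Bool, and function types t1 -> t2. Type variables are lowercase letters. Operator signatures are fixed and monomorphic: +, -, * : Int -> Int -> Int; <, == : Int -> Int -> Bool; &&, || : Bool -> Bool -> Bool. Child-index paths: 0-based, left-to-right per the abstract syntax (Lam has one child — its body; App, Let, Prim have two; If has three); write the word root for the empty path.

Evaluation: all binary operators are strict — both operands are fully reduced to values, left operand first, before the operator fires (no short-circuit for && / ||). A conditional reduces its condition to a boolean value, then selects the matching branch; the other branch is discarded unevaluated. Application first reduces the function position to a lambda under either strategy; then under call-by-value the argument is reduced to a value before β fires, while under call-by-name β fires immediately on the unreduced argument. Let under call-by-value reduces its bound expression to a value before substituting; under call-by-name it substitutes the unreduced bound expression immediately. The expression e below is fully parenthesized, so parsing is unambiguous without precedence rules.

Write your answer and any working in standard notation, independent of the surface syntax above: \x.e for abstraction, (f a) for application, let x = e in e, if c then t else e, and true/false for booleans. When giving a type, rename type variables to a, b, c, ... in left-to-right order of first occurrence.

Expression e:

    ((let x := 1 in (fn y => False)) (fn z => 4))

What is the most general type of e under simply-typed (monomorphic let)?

Derivation:
let x : Int
\y._ : a -> Bool
\z._ : b -> Int
  unify a -> Bool ~ (b -> Int) -> c
  unify a ~ b -> Int
  unify Bool ~ c
_ _ : Bool

Answer: Bool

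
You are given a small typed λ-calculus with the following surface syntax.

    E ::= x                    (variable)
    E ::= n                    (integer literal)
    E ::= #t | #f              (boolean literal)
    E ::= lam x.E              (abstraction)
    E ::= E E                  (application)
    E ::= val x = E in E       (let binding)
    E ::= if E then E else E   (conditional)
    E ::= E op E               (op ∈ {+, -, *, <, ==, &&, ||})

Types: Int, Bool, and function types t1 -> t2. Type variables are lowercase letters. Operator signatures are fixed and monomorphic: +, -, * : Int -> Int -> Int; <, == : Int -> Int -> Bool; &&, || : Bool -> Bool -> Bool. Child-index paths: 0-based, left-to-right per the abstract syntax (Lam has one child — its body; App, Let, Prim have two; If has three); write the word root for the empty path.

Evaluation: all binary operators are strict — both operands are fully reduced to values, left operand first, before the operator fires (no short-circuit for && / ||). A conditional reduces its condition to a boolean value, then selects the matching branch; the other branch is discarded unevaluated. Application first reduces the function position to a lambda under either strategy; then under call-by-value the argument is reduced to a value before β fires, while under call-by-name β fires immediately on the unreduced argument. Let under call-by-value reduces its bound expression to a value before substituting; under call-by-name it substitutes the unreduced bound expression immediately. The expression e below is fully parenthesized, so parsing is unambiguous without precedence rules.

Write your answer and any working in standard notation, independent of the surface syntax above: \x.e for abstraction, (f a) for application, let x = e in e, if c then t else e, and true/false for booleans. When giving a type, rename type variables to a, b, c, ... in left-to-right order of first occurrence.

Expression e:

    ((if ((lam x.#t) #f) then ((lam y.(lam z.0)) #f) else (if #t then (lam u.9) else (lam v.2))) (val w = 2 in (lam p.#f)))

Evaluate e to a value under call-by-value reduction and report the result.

Answer: 0

Working:
step 0: ((if ((\x.true) false) then ((\y.(\z.0)) false) else (if true then (\u.9) else (\v.2))) (let w = 2 in (\p.false)))
step 1: [beta@0.0] ((if true then ((\y.(\z.0)) false) else (if true then (\u.9) else (\v.2))) (let w = 2 in (\p.false)))
step 2: [if@0] (((\y.(\z.0)) false) (let w = 2 in (\p.false)))
step 3: [beta@0] ((\z.0) (let w = 2 in (\p.false)))
step 4: [let@1] ((\z.0) (\p.false))
step 5: [beta@root] 0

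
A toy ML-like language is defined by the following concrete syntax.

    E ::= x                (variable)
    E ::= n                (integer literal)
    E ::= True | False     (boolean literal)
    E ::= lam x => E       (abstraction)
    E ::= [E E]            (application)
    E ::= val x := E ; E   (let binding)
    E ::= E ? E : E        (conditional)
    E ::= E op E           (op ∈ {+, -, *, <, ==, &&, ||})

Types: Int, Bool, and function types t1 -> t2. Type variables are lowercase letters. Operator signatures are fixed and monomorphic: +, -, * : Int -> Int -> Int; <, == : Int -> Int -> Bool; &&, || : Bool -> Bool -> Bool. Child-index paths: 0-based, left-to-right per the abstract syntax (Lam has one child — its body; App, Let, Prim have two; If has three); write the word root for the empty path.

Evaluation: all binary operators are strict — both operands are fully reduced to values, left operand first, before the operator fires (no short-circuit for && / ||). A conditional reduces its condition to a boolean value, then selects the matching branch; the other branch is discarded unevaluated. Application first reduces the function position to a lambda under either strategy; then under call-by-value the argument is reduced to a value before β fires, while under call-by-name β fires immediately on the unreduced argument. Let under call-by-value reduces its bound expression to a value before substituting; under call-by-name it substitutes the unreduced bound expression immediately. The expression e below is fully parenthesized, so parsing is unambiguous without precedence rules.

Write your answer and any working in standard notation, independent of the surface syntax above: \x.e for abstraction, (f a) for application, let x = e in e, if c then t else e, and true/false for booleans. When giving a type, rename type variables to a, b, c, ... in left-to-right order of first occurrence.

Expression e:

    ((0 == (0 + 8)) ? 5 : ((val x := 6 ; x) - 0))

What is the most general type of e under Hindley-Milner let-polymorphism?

Working:
  unify Int ~ Int
  unify Int ~ Int
  unify Int ~ Int
  unify Int ~ Int
  unify Bool ~ Bool
let x : Int
x : Int
  unify Int ~ Int
  unify Int ~ Int
  unify Int ~ Int

Answer: Int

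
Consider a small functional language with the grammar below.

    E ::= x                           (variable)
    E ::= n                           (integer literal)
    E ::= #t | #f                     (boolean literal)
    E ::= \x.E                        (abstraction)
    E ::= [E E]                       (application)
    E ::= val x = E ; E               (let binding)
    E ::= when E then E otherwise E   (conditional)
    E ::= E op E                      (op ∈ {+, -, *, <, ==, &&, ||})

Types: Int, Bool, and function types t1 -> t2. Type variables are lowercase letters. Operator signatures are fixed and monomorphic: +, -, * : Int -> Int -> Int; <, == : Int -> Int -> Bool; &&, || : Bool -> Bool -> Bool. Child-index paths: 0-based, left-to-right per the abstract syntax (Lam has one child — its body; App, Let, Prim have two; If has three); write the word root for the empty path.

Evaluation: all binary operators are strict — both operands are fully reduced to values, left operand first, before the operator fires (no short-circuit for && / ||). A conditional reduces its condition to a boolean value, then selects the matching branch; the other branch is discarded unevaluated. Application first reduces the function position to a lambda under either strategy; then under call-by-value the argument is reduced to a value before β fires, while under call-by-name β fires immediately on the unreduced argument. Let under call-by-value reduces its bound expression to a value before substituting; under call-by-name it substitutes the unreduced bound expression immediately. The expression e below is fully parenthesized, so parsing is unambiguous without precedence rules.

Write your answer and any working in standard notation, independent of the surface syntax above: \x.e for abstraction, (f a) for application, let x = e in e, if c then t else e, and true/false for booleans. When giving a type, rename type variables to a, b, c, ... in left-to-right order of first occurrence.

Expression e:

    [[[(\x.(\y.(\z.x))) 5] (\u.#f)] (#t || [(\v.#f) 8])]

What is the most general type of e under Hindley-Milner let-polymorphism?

Trace:
x : a
\z._ : c -> a
\y._ : b -> c -> a
\x._ : a -> b -> c -> a
  unify a -> b -> c -> a ~ Int -> d
  unify a ~ Int
  unify b -> c -> Int ~ d
_ _ : b -> c -> Int
\u._ : e -> Bool
  unify b -> c -> Int ~ (e -> Bool) -> f
  unify b ~ e -> Bool
  unify c -> Int ~ f
_ _ : c -> Int
  unify Bool ~ Bool
\v._ : g -> Bool
  unify g -> Bool ~ Int -> h
  unify g ~ Int
  unify Bool ~ h
_ _ : Bool
  unify Bool ~ Bool
  unify c -> Int ~ Bool -> i
  unify c ~ Bool
  unify Int ~ i
_ _ : Int

Answer: Int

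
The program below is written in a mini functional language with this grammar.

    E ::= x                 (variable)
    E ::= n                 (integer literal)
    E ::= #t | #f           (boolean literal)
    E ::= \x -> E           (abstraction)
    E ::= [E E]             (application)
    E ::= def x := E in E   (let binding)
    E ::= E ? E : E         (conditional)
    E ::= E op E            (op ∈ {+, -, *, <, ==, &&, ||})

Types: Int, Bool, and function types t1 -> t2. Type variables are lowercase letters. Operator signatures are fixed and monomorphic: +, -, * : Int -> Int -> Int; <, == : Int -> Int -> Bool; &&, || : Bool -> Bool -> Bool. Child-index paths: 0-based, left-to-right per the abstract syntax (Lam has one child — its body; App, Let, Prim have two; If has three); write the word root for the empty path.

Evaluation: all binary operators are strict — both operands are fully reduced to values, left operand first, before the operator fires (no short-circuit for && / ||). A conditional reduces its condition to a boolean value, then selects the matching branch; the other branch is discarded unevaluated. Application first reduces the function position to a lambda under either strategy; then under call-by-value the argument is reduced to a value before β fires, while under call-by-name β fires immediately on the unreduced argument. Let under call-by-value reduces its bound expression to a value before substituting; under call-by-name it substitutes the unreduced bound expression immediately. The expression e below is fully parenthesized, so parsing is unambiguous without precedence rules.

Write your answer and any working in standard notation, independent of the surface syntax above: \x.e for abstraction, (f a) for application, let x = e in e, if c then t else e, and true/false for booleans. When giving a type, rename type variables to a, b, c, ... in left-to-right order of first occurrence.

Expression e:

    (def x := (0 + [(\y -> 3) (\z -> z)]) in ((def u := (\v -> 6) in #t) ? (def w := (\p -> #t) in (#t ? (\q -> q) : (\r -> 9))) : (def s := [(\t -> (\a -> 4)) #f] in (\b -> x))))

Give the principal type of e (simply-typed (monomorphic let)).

Derivation:
  unify Int ~ Int
\y._ : a -> Int
z : b
\z._ : b -> b
  unify a -> Int ~ (b -> b) -> c
  unify a ~ b -> b
  unify Int ~ c
_ _ : Int
  unify Int ~ Int
let x : Int
\v._ : d -> Int
let u : d -> Int
  unify Bool ~ Bool
\p._ : e -> Bool
let w : e -> Bool
  unify Bool ~ Bool
q : f
\q._ : f -> f
\r._ : g -> Int
  unify f -> f ~ g -> Int
  unify f ~ g
  unify g ~ Int
\a._ : i -> Int
\t._ : h -> i -> Int
  unify h -> i -> Int ~ Bool -> j
  unify h ~ Bool
  unify i -> Int ~ j
_ _ : i -> Int
let s : i -> Int
x : Int
\b._ : k -> Int
  unify Int -> Int ~ k -> Int
  unify Int ~ k
  unify Int ~ Int

Answer: Int -> Int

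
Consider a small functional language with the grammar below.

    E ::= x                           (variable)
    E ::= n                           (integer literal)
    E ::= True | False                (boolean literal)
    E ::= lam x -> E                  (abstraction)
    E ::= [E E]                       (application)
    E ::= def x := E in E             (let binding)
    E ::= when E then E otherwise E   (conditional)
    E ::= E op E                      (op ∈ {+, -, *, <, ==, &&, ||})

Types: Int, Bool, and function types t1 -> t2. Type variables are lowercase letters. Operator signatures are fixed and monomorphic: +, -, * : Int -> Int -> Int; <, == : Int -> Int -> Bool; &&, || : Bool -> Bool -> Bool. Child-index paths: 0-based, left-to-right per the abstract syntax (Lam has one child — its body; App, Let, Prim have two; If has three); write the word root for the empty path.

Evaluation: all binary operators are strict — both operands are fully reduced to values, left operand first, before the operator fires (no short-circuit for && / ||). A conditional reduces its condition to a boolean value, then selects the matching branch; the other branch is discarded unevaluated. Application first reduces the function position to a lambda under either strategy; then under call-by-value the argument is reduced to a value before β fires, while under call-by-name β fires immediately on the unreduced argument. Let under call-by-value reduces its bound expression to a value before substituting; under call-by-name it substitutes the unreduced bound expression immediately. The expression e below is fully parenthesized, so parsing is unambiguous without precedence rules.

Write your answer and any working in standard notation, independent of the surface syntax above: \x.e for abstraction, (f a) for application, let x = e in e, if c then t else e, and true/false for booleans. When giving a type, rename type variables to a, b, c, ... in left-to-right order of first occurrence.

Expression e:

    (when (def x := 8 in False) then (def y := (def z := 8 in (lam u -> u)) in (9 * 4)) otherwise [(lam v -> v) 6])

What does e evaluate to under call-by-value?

Working:
step 0: (if (let x = 8 in false) then (let y = (let z = 8 in (\u.u)) in (9 * 4)) else ((\v.v) 6))
step 1: [let@0] (if false then (let y = (let z = 8 in (\u.u)) in (9 * 4)) else ((\v.v) 6))
step 2: [if@root] ((\v.v) 6)
step 3: [beta@root] 6

Answer: 6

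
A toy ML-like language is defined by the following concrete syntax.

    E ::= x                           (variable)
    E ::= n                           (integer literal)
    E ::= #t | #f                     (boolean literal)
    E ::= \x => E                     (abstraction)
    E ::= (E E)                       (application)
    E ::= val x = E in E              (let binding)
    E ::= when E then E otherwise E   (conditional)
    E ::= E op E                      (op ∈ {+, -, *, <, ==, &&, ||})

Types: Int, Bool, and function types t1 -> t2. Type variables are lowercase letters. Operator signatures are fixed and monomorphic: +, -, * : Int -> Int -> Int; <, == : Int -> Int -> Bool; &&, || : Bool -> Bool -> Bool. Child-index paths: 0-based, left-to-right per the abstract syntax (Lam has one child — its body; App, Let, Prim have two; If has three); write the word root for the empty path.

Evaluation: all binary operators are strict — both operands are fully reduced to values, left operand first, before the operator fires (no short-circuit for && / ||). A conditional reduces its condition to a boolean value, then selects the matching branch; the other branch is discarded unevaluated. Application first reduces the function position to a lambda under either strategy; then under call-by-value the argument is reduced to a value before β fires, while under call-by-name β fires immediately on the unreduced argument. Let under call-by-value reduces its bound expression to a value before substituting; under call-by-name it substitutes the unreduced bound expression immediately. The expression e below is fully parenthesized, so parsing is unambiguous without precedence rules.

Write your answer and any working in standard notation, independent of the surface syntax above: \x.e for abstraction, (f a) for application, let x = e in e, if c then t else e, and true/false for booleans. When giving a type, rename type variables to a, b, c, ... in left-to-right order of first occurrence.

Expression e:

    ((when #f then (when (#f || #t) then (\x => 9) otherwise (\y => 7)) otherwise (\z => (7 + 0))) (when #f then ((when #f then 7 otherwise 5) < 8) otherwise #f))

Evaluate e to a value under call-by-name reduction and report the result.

Derivation:
step 0: ((if false then (if (false || true) then (\x.9) else (\y.7)) else (\z.(7 + 0))) (if false then ((if false then 7 else 5) < 8) else false))
step 1: [if@0] ((\z.(7 + 0)) (if false then ((if false then 7 else 5) < 8) else false))
step 2: [beta@root] (7 + 0)
step 3: [delta@root] 7

Answer: 7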